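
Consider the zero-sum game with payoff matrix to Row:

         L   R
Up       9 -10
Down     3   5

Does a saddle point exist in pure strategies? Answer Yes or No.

No

Row minima: Up → -10, Down → 3; maximin = 3.
Column maxima: L → 9, R → 5; minimax = 5.
3 ≠ 5, so no pure-strategy equilibrium exists.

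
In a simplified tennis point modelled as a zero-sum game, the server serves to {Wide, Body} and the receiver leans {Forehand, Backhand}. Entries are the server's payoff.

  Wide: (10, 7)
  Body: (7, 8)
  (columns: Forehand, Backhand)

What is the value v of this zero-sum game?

31/4

Row minima: Wide → 7, Body → 7; maximin = 7.
Column maxima: Forehand → 10, Backhand → 8; minimax = 8.
7 ≠ 8, so there is no saddle point; optimal play is mixed.
Let the server play Wide with probability p. Expected payoff against Forehand: 10p + 7(1−p) = 3p + 7; against Backhand: 7p + 8(1−p) = −p + 8.
Setting these equal: 3p + 7 = −p + 8 ⇒ 4p = 1 ⇒ p = 1/4, and the value is (3)·(1/4) + 7 = 31/4.
For the receiver: with q = P(Forehand), equating Wide's and Body's payoffs gives 3q + 7 = −q + 8 ⇒ q = 1/4.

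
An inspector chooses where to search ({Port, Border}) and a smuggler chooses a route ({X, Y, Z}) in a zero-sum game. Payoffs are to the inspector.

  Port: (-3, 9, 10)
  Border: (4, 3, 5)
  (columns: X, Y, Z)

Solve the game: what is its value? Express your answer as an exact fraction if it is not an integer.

Row minima: Port → -3, Border → 3; maximin = 3.
Column maxima: X → 4, Y → 9, Z → 10; minimax = 4.
3 ≠ 4, so there is no saddle point; optimal play is mixed.
Z is strictly dominated by X (it gives the inspector strictly more in every row), so the smuggler never plays it.
On the remaining 2×2 (Port, Border vs X, Y):
Let the inspector play Port with probability p. Expected payoff against X: (-3)p + 4(1−p) = −7p + 4; against Y: 9p + 3(1−p) = 6p + 3.
Setting these equal: −7p + 4 = 6p + 3 ⇒ −13p = -1 ⇒ p = 1/13, and the value is (-7)·(1/13) + 4 = 45/13.
For the smuggler: with q = P(X), equating Port's and Border's payoffs gives −12q + 9 = q + 3 ⇒ q = 6/13.

45/13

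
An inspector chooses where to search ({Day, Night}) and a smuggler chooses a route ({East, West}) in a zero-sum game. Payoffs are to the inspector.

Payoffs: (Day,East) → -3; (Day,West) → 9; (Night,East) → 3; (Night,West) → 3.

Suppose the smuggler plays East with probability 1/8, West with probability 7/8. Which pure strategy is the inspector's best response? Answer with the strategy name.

Expected payoff of Day: (1/8)·(-3) + (7/8)·9 = 15/2.
Expected payoff of Night: (1/8)·3 + (7/8)·3 = 3.
The largest is 15/2, so the inspector's best response is Day.

Day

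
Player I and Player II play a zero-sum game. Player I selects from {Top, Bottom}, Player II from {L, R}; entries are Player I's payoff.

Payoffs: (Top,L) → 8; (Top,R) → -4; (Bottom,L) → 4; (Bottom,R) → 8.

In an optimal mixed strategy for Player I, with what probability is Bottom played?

3/4

Row minima: Top → -4, Bottom → 4; maximin = 4.
Column maxima: L → 8, R → 8; minimax = 8.
4 ≠ 8, so there is no saddle point; optimal play is mixed.
Let Player I play Top with probability p. Expected payoff against L: 8p + 4(1−p) = 4p + 4; against R: (-4)p + 8(1−p) = −12p + 8.
Setting these equal: 4p + 4 = −12p + 8 ⇒ 16p = 4 ⇒ p = 1/4, and the value is (4)·(1/4) + 4 = 5.
For Player II: with q = P(L), equating Top's and Bottom's payoffs gives 12q − 4 = −4q + 8 ⇒ q = 3/4.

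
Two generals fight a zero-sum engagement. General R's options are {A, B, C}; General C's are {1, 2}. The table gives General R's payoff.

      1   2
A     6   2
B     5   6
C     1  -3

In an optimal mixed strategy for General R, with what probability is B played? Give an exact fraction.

Row minima: A → 2, B → 5, C → -3; maximin = 5.
Column maxima: 1 → 6, 2 → 6; minimax = 6.
5 ≠ 6, so there is no saddle point; optimal play is mixed.
C is strictly dominated by A, so General R never plays it.
On the remaining 2×2 (A, B vs 1, 2):
Let General R play A with probability p. Expected payoff against 1: 6p + 5(1−p) = p + 5; against 2: 2p + 6(1−p) = −4p + 6.
Setting these equal: p + 5 = −4p + 6 ⇒ 5p = 1 ⇒ p = 1/5, and the value is (1)·(1/5) + 5 = 26/5.
For General C: with q = P(1), equating A's and B's payoffs gives 4q + 2 = −q + 6 ⇒ q = 4/5.

4/5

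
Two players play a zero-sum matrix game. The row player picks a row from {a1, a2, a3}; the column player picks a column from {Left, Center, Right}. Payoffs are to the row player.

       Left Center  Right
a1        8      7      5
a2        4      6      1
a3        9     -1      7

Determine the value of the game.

27/5

Row minima: a1 → 5, a2 → 1, a3 → -1; maximin = 5.
Column maxima: Left → 9, Center → 7, Right → 7; minimax = 7.
5 ≠ 7, so there is no saddle point; optimal play is mixed.
a2 is strictly dominated by a1, so the row player never plays it.
With a2 eliminated, Left is strictly dominated by Center (it gives the row player strictly more in every remaining row), so the column player never plays it.
On the remaining 2×2 (a1, a3 vs Center, Right):
Let the row player play a1 with probability p. Expected payoff against Center: 7p + (-1)(1−p) = 8p − 1; against Right: 5p + 7(1−p) = −2p + 7.
Setting these equal: 8p − 1 = −2p + 7 ⇒ 10p = 8 ⇒ p = 4/5, and the value is (8)·(4/5) − 1 = 27/5.
For the column player: with q = P(Center), equating a1's and a3's payoffs gives 2q + 5 = −8q + 7 ⇒ q = 1/5.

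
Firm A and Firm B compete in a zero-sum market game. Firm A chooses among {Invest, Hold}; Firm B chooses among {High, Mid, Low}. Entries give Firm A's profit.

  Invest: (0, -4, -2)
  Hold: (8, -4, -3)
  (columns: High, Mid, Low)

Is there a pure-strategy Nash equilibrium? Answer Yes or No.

Yes

Row minima: Invest → -4, Hold → -4; maximin = -4.
Column maxima: High → 8, Mid → -4, Low → -2; minimax = -4.
maximin = minimax = -4, so a saddle point exists.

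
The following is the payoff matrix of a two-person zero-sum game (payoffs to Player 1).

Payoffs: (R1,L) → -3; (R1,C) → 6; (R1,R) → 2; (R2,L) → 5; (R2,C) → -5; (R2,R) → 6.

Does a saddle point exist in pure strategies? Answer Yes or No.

No

Row minima: R1 → -3, R2 → -5; maximin = -3.
Column maxima: L → 5, C → 6, R → 6; minimax = 5.
-3 ≠ 5, so no pure-strategy equilibrium exists.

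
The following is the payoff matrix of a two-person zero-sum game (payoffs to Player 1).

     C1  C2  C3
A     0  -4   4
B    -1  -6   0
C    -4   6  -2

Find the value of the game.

-8/7

Row minima: A → -4, B → -6, C → -4; maximin = -4.
Column maxima: C1 → 0, C2 → 6, C3 → 4; minimax = 0.
-4 ≠ 0, so there is no saddle point; optimal play is mixed.
B is strictly dominated by A, so Player 1 never plays it.
C3 is strictly dominated by C1 (it gives Player 1 strictly more in every row), so Player 2 never plays it.
On the remaining 2×2 (A, C vs C1, C2):
Let Player 1 play A with probability p. Expected payoff against C1: 0p + (-4)(1−p) = 4p − 4; against C2: (-4)p + 6(1−p) = −10p + 6.
Setting these equal: 4p − 4 = −10p + 6 ⇒ 14p = 10 ⇒ p = 5/7, and the value is (4)·(5/7) − 4 = -8/7.
For Player 2: with q = P(C1), equating A's and C's payoffs gives 4q − 4 = −10q + 6 ⇒ q = 5/7.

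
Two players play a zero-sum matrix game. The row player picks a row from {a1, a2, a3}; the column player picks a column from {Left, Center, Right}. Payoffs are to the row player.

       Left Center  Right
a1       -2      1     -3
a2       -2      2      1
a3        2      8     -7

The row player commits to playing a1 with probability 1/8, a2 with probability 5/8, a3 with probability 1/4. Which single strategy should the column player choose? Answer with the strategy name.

If the column player plays Left, the row player's expected payoff is (1/8)·(-2) + (5/8)·(-2) + (1/4)·2 = -1.
If the column player plays Center, the row player's expected payoff is (1/8)·1 + (5/8)·2 + (1/4)·8 = 27/8.
If the column player plays Right, the row player's expected payoff is (1/8)·(-3) + (5/8)·1 + (1/4)·(-7) = -3/2.
The column player minimizes the row player's payoff; the smallest is -3/2, so the best response is Right.

Right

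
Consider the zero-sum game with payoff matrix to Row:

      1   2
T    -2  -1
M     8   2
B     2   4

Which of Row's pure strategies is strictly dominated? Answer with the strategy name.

T

M gives a strictly higher payoff than T against every column: 8 > -2, 2 > -1.
So T is strictly dominated and Row never plays it.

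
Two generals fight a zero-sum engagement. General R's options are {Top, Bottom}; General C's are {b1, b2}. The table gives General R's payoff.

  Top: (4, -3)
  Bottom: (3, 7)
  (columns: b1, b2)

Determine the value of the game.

Row minima: Top → -3, Bottom → 3; maximin = 3.
Column maxima: b1 → 4, b2 → 7; minimax = 4.
3 ≠ 4, so there is no saddle point; optimal play is mixed.
Let General R play Top with probability p. Expected payoff against b1: 4p + 3(1−p) = p + 3; against b2: (-3)p + 7(1−p) = −10p + 7.
Setting these equal: p + 3 = −10p + 7 ⇒ 11p = 4 ⇒ p = 4/11, and the value is (1)·(4/11) + 3 = 37/11.
For General C: with q = P(b1), equating Top's and Bottom's payoffs gives 7q − 3 = −4q + 7 ⇒ q = 10/11.

37/11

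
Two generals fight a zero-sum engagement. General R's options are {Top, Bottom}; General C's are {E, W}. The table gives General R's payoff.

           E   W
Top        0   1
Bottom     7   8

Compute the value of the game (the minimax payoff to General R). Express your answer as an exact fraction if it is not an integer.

7

Row minima: Top → 0, Bottom → 7; maximin = 7.
Column maxima: E → 7, W → 8; minimax = 7.
Since maximin = minimax = 7, there is a saddle point and the value is 7.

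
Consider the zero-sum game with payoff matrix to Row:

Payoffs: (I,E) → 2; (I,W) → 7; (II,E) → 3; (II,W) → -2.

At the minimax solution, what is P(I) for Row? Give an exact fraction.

Row minima: I → 2, II → -2; maximin = 2.
Column maxima: E → 3, W → 7; minimax = 3.
2 ≠ 3, so there is no saddle point; optimal play is mixed.
Let Row play I with probability p. Expected payoff against E: 2p + 3(1−p) = −p + 3; against W: 7p + (-2)(1−p) = 9p − 2.
Setting these equal: −p + 3 = 9p − 2 ⇒ −10p = -5 ⇒ p = 1/2, and the value is (-1)·(1/2) + 3 = 5/2.
For Column: with q = P(E), equating I's and II's payoffs gives −5q + 7 = 5q − 2 ⇒ q = 9/10.

1/2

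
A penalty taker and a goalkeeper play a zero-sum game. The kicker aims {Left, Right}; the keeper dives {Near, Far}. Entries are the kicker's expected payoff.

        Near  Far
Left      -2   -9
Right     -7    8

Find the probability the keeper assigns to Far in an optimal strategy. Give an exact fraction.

5/22

Row minima: Left → -9, Right → -7; maximin = -7.
Column maxima: Near → -2, Far → 8; minimax = -2.
-7 ≠ -2, so there is no saddle point; optimal play is mixed.
Let the kicker play Left with probability p. Expected payoff against Near: (-2)p + (-7)(1−p) = 5p − 7; against Far: (-9)p + 8(1−p) = −17p + 8.
Setting these equal: 5p − 7 = −17p + 8 ⇒ 22p = 15 ⇒ p = 15/22, and the value is (5)·(15/22) − 7 = -79/22.
For the keeper: with q = P(Near), equating Left's and Right's payoffs gives 7q − 9 = −15q + 8 ⇒ q = 17/22.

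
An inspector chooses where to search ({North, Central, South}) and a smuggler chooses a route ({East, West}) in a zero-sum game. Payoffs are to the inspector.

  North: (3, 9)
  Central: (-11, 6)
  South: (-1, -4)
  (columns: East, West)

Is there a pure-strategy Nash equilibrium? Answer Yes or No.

Row minima: North → 3, Central → -11, South → -4; maximin = 3.
Column maxima: East → 3, West → 9; minimax = 3.
maximin = minimax = 3, so a saddle point exists.

Yes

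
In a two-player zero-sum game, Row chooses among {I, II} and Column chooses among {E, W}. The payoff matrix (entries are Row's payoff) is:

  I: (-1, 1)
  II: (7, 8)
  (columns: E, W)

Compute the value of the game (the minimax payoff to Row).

Row minima: I → -1, II → 7; maximin = 7.
Column maxima: E → 7, W → 8; minimax = 7.
Since maximin = minimax = 7, there is a saddle point and the value is 7.

7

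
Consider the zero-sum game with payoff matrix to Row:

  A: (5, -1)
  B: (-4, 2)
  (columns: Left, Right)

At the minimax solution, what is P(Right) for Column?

3/4

Row minima: A → -1, B → -4; maximin = -1.
Column maxima: Left → 5, Right → 2; minimax = 2.
-1 ≠ 2, so there is no saddle point; optimal play is mixed.
Let Row play A with probability p. Expected payoff against Left: 5p + (-4)(1−p) = 9p − 4; against Right: (-1)p + 2(1−p) = −3p + 2.
Setting these equal: 9p − 4 = −3p + 2 ⇒ 12p = 6 ⇒ p = 1/2, and the value is (9)·(1/2) − 4 = 1/2.
For Column: with q = P(Left), equating A's and B's payoffs gives 6q − 1 = −6q + 2 ⇒ q = 1/4.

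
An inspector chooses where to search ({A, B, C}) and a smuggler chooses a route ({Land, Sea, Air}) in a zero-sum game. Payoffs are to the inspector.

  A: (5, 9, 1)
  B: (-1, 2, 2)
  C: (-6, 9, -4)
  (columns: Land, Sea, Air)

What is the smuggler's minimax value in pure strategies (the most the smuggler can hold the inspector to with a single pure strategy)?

Column maxima: Land → 5, Sea → 9, Air → 2.
The smallest of these is 2.

2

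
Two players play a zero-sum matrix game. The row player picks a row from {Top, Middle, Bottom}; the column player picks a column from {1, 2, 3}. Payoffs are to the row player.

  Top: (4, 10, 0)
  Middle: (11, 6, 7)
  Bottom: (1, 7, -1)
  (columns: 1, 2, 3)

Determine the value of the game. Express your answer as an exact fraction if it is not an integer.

Row minima: Top → 0, Middle → 6, Bottom → -1; maximin = 6.
Column maxima: 1 → 11, 2 → 10, 3 → 7; minimax = 7.
6 ≠ 7, so there is no saddle point; optimal play is mixed.
Bottom is strictly dominated by Top, so the row player never plays it.
1 is strictly dominated by 3 (it gives the row player strictly more in every row), so the column player never plays it.
On the remaining 2×2 (Top, Middle vs 2, 3):
Let the row player play Top with probability p. Expected payoff against 2: 10p + 6(1−p) = 4p + 6; against 3: 0p + 7(1−p) = −7p + 7.
Setting these equal: 4p + 6 = −7p + 7 ⇒ 11p = 1 ⇒ p = 1/11, and the value is (4)·(1/11) + 6 = 70/11.
For the column player: with q = P(2), equating Top's and Middle's payoffs gives 10q = −q + 7 ⇒ q = 7/11.

70/11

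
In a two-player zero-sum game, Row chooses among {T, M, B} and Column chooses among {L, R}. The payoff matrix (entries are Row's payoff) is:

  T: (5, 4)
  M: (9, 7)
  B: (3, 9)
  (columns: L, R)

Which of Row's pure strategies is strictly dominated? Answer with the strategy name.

T

M gives a strictly higher payoff than T against every column: 9 > 5, 7 > 4.
So T is strictly dominated and Row never plays it.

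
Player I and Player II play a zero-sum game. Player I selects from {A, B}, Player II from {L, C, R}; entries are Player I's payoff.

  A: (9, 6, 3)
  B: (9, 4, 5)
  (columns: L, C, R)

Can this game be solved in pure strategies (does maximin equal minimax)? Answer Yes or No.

No

Row minima: A → 3, B → 4; maximin = 4.
Column maxima: L → 9, C → 6, R → 5; minimax = 5.
4 ≠ 5, so no pure-strategy equilibrium exists.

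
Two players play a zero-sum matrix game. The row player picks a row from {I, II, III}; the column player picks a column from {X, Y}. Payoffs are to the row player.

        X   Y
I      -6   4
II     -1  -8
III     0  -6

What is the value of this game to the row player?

Row minima: I → -6, II → -8, III → -6; maximin = -6.
Column maxima: X → 0, Y → 4; minimax = 0.
-6 ≠ 0, so there is no saddle point; optimal play is mixed.
II is strictly dominated by III, so the row player never plays it.
On the remaining 2×2 (I, III vs X, Y):
Let the row player play I with probability p. Expected payoff against X: (-6)p + 0(1−p) = −6p; against Y: 4p + (-6)(1−p) = 10p − 6.
Setting these equal: −6p = 10p − 6 ⇒ −16p = -6 ⇒ p = 3/8, and the value is (-6)·(3/8) = -9/4.
For the column player: with q = P(X), equating I's and III's payoffs gives −10q + 4 = 6q − 6 ⇒ q = 5/8.

-9/4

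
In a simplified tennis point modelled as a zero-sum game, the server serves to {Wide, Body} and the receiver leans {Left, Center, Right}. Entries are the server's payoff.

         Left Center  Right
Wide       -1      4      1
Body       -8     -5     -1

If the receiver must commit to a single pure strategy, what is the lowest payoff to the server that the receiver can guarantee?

-1

Column maxima: Left → -1, Center → 4, Right → 1.
The smallest of these is -1.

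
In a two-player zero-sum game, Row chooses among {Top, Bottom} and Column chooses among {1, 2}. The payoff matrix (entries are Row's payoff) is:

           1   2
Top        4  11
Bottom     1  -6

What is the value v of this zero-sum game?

Row minima: Top → 4, Bottom → -6; maximin = 4.
Column maxima: 1 → 4, 2 → 11; minimax = 4.
Since maximin = minimax = 4, there is a saddle point and the value is 4.

4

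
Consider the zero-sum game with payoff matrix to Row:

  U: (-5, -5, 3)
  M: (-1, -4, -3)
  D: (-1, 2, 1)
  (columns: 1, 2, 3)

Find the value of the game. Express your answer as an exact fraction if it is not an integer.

-1

Row minima: U → -5, M → -4, D → -1; maximin = -1.
Column maxima: 1 → -1, 2 → 2, 3 → 3; minimax = -1.
Since maximin = minimax = -1, there is a saddle point and the value is -1.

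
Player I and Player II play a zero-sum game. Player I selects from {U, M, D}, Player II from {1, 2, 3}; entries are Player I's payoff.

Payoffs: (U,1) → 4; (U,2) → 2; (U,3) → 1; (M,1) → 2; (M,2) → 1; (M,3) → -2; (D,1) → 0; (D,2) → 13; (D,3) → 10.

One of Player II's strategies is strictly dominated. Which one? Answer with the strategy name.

2

3 holds Player I's payoff strictly below 2 in every row: 1 < 2, -2 < 1, 10 < 13.
So 2 is strictly dominated for Player II.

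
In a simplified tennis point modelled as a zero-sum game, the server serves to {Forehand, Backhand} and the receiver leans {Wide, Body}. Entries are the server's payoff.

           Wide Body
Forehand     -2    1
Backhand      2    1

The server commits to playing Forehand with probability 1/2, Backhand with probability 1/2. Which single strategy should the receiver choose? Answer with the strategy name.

Wide

If the receiver plays Wide, the server's expected payoff is (1/2)·(-2) + (1/2)·2 = 0.
If the receiver plays Body, the server's expected payoff is (1/2)·1 + (1/2)·1 = 1.
The receiver minimizes the server's payoff; the smallest is 0, so the best response is Wide.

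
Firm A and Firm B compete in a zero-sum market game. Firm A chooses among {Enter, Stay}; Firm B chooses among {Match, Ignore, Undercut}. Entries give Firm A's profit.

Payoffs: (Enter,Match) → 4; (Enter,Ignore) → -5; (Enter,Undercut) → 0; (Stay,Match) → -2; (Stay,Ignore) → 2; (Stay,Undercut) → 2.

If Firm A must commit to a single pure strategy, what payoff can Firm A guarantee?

Row minima: Enter → -5, Stay → -2.
The best of these is -2.

-2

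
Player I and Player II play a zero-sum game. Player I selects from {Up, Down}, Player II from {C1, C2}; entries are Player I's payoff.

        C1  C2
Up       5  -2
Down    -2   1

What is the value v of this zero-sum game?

1/10

Row minima: Up → -2, Down → -2; maximin = -2.
Column maxima: C1 → 5, C2 → 1; minimax = 1.
-2 ≠ 1, so there is no saddle point; optimal play is mixed.
Let Player I play Up with probability p. Expected payoff against C1: 5p + (-2)(1−p) = 7p − 2; against C2: (-2)p + 1(1−p) = −3p + 1.
Setting these equal: 7p − 2 = −3p + 1 ⇒ 10p = 3 ⇒ p = 3/10, and the value is (7)·(3/10) − 2 = 1/10.
For Player II: with q = P(C1), equating Up's and Down's payoffs gives 7q − 2 = −3q + 1 ⇒ q = 3/10.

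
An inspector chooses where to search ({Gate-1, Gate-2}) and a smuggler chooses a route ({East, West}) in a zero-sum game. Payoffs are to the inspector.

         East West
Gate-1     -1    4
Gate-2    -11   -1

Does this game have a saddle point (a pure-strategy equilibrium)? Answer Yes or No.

Row minima: Gate-1 → -1, Gate-2 → -11; maximin = -1.
Column maxima: East → -1, West → 4; minimax = -1.
maximin = minimax = -1, so a saddle point exists.

Yes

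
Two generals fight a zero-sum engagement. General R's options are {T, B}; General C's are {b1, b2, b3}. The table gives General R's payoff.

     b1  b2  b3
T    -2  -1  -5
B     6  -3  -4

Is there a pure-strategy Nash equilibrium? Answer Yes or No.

Yes

Row minima: T → -5, B → -4; maximin = -4.
Column maxima: b1 → 6, b2 → -1, b3 → -4; minimax = -4.
maximin = minimax = -4, so a saddle point exists.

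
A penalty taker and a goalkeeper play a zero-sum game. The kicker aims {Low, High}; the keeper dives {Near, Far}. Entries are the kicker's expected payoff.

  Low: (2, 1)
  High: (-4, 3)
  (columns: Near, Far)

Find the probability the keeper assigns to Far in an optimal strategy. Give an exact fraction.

3/4

Row minima: Low → 1, High → -4; maximin = 1.
Column maxima: Near → 2, Far → 3; minimax = 2.
1 ≠ 2, so there is no saddle point; optimal play is mixed.
Let the kicker play Low with probability p. Expected payoff against Near: 2p + (-4)(1−p) = 6p − 4; against Far: 1p + 3(1−p) = −2p + 3.
Setting these equal: 6p − 4 = −2p + 3 ⇒ 8p = 7 ⇒ p = 7/8, and the value is (6)·(7/8) − 4 = 5/4.
For the keeper: with q = P(Near), equating Low's and High's payoffs gives q + 1 = −7q + 3 ⇒ q = 1/4.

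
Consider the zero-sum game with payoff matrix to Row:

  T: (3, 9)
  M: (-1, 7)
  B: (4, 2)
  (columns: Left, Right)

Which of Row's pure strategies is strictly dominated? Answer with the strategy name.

M

T gives a strictly higher payoff than M against every column: 3 > -1, 9 > 7.
So M is strictly dominated and Row never plays it.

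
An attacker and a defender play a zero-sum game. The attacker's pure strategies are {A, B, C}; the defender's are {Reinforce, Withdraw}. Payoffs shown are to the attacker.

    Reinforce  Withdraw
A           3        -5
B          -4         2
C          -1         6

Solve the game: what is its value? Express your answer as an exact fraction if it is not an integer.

Row minima: A → -5, B → -4, C → -1; maximin = -1.
Column maxima: Reinforce → 3, Withdraw → 6; minimax = 3.
-1 ≠ 3, so there is no saddle point; optimal play is mixed.
B is strictly dominated by C, so the attacker never plays it.
On the remaining 2×2 (A, C vs Reinforce, Withdraw):
Let the attacker play A with probability p. Expected payoff against Reinforce: 3p + (-1)(1−p) = 4p − 1; against Withdraw: (-5)p + 6(1−p) = −11p + 6.
Setting these equal: 4p − 1 = −11p + 6 ⇒ 15p = 7 ⇒ p = 7/15, and the value is (4)·(7/15) − 1 = 13/15.
For the defender: with q = P(Reinforce), equating A's and C's payoffs gives 8q − 5 = −7q + 6 ⇒ q = 11/15.

13/15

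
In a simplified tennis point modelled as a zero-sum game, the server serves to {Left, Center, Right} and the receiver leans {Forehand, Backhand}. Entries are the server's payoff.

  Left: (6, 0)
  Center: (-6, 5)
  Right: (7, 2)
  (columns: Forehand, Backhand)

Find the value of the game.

47/16

Row minima: Left → 0, Center → -6, Right → 2; maximin = 2.
Column maxima: Forehand → 7, Backhand → 5; minimax = 5.
2 ≠ 5, so there is no saddle point; optimal play is mixed.
Left is strictly dominated by Right, so the server never plays it.
On the remaining 2×2 (Center, Right vs Forehand, Backhand):
Let the server play Center with probability p. Expected payoff against Forehand: (-6)p + 7(1−p) = −13p + 7; against Backhand: 5p + 2(1−p) = 3p + 2.
Setting these equal: −13p + 7 = 3p + 2 ⇒ −16p = -5 ⇒ p = 5/16, and the value is (-13)·(5/16) + 7 = 47/16.
For the receiver: with q = P(Forehand), equating Center's and Right's payoffs gives −11q + 5 = 5q + 2 ⇒ q = 3/16.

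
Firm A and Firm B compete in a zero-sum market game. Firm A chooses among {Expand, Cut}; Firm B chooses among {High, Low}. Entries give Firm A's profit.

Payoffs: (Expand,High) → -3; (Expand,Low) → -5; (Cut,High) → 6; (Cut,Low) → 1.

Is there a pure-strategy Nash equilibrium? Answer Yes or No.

Yes

Row minima: Expand → -5, Cut → 1; maximin = 1.
Column maxima: High → 6, Low → 1; minimax = 1.
maximin = minimax = 1, so a saddle point exists.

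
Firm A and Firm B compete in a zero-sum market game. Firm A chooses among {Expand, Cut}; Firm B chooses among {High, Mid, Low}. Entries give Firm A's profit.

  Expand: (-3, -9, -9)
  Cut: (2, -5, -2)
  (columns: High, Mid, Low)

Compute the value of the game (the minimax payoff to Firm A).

Row minima: Expand → -9, Cut → -5; maximin = -5.
Column maxima: High → 2, Mid → -5, Low → -2; minimax = -5.
Since maximin = minimax = -5, there is a saddle point and the value is -5.

-5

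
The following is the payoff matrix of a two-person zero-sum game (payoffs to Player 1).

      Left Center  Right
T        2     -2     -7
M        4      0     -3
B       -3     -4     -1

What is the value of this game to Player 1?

-2

Row minima: T → -7, M → -3, B → -4; maximin = -3.
Column maxima: Left → 4, Center → 0, Right → -1; minimax = -1.
-3 ≠ -1, so there is no saddle point; optimal play is mixed.
T is strictly dominated by M, so Player 1 never plays it.
Left is strictly dominated by Center (it gives Player 1 strictly more in every row), so Player 2 never plays it.
On the remaining 2×2 (M, B vs Center, Right):
Let Player 1 play M with probability p. Expected payoff against Center: 0p + (-4)(1−p) = 4p − 4; against Right: (-3)p + (-1)(1−p) = −2p − 1.
Setting these equal: 4p − 4 = −2p − 1 ⇒ 6p = 3 ⇒ p = 1/2, and the value is (4)·(1/2) − 4 = -2.
For Player 2: with q = P(Center), equating M's and B's payoffs gives 3q − 3 = −3q − 1 ⇒ q = 1/3.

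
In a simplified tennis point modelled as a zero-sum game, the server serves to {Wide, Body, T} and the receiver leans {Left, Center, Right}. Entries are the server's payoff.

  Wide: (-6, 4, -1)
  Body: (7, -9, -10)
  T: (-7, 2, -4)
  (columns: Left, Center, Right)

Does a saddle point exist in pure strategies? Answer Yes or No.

Row minima: Wide → -6, Body → -10, T → -7; maximin = -6.
Column maxima: Left → 7, Center → 4, Right → -1; minimax = -1.
-6 ≠ -1, so no pure-strategy equilibrium exists.

No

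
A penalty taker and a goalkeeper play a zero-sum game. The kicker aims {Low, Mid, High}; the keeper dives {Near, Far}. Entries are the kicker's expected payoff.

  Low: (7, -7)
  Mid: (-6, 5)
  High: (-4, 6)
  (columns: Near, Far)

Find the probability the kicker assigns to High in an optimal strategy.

Row minima: Low → -7, Mid → -6, High → -4; maximin = -4.
Column maxima: Near → 7, Far → 6; minimax = 6.
-4 ≠ 6, so there is no saddle point; optimal play is mixed.
Mid is strictly dominated by High, so the kicker never plays it.
On the remaining 2×2 (Low, High vs Near, Far):
Let the kicker play Low with probability p. Expected payoff against Near: 7p + (-4)(1−p) = 11p − 4; against Far: (-7)p + 6(1−p) = −13p + 6.
Setting these equal: 11p − 4 = −13p + 6 ⇒ 24p = 10 ⇒ p = 5/12, and the value is (11)·(5/12) − 4 = 7/12.
For the keeper: with q = P(Near), equating Low's and High's payoffs gives 14q − 7 = −10q + 6 ⇒ q = 13/24.

7/12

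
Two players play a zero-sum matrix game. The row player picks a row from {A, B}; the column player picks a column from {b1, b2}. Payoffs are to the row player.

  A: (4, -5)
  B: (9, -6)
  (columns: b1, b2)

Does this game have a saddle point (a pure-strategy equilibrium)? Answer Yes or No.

Row minima: A → -5, B → -6; maximin = -5.
Column maxima: b1 → 9, b2 → -5; minimax = -5.
maximin = minimax = -5, so a saddle point exists.

Yes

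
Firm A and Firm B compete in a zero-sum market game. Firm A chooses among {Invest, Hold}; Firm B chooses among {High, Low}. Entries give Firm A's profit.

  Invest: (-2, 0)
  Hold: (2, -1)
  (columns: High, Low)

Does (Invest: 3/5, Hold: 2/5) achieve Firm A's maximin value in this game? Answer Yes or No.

Against High this mix gives (3/5)·(-2) + (2/5)·2 = -2/5.
Against Low this mix gives (3/5)·0 + (2/5)·(-1) = -2/5.
All of Firm B's active replies (High, Low) yield -2/5, and no column does worse for Firm A. The mix makes Firm B indifferent and guarantees -2/5, so it is optimal.

Yes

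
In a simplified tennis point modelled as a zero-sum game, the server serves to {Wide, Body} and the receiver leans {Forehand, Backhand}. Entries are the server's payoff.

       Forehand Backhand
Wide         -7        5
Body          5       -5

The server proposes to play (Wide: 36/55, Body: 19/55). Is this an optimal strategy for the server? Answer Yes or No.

No

Against Forehand this mix gives (36/55)·(-7) + (19/55)·5 = -157/55.
Against Backhand this mix gives (36/55)·5 + (19/55)·(-5) = 17/11.
The receiver will play Forehand, holding the server to -157/55. Shifting weight toward the row that does better against Forehand would raise this floor (the equalizing mix achieves -5/11 against both Forehand and Backhand), so the proposed strategy is not optimal.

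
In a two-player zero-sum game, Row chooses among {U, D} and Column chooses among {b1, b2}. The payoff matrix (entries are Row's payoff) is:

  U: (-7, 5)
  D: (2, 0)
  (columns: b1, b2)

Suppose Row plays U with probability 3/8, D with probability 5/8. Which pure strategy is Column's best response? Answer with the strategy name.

If Column plays b1, Row's expected payoff is (3/8)·(-7) + (5/8)·2 = -11/8.
If Column plays b2, Row's expected payoff is (3/8)·5 + (5/8)·0 = 15/8.
Column minimizes Row's payoff; the smallest is -11/8, so the best response is b1.

b1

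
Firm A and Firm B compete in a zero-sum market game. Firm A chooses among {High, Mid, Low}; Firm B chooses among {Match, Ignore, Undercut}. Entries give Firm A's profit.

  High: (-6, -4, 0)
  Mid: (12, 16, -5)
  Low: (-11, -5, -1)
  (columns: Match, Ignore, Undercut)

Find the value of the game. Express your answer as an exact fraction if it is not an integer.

Row minima: High → -6, Mid → -5, Low → -11; maximin = -5.
Column maxima: Match → 12, Ignore → 16, Undercut → 0; minimax = 0.
-5 ≠ 0, so there is no saddle point; optimal play is mixed.
Low is strictly dominated by High, so Firm A never plays it.
Ignore is strictly dominated by Match (it gives Firm A strictly more in every row), so Firm B never plays it.
On the remaining 2×2 (High, Mid vs Match, Undercut):
Let Firm A play High with probability p. Expected payoff against Match: (-6)p + 12(1−p) = −18p + 12; against Undercut: 0p + (-5)(1−p) = 5p − 5.
Setting these equal: −18p + 12 = 5p − 5 ⇒ −23p = -17 ⇒ p = 17/23, and the value is (-18)·(17/23) + 12 = -30/23.
For Firm B: with q = P(Match), equating High's and Mid's payoffs gives −6q = 17q − 5 ⇒ q = 5/23.

-30/23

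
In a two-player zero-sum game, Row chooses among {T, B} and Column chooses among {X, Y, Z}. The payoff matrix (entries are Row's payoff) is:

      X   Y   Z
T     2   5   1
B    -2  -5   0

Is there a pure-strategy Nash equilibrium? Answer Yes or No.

Row minima: T → 1, B → -5; maximin = 1.
Column maxima: X → 2, Y → 5, Z → 1; minimax = 1.
maximin = minimax = 1, so a saddle point exists.

Yes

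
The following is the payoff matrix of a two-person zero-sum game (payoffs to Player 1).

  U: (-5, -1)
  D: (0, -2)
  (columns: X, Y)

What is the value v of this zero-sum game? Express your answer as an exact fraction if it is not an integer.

Row minima: U → -5, D → -2; maximin = -2.
Column maxima: X → 0, Y → -1; minimax = -1.
-2 ≠ -1, so there is no saddle point; optimal play is mixed.
Let Player 1 play U with probability p. Expected payoff against X: (-5)p + 0(1−p) = −5p; against Y: (-1)p + (-2)(1−p) = p − 2.
Setting these equal: −5p = p − 2 ⇒ −6p = -2 ⇒ p = 1/3, and the value is (-5)·(1/3) = -5/3.
For Player 2: with q = P(X), equating U's and D's payoffs gives −4q − 1 = 2q − 2 ⇒ q = 1/6.

-5/3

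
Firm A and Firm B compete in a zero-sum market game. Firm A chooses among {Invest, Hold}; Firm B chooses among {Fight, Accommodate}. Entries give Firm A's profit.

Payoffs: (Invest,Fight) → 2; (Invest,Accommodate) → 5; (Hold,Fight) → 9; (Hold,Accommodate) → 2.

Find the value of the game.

41/10

Row minima: Invest → 2, Hold → 2; maximin = 2.
Column maxima: Fight → 9, Accommodate → 5; minimax = 5.
2 ≠ 5, so there is no saddle point; optimal play is mixed.
Let Firm A play Invest with probability p. Expected payoff against Fight: 2p + 9(1−p) = −7p + 9; against Accommodate: 5p + 2(1−p) = 3p + 2.
Setting these equal: −7p + 9 = 3p + 2 ⇒ −10p = -7 ⇒ p = 7/10, and the value is (-7)·(7/10) + 9 = 41/10.
For Firm B: with q = P(Fight), equating Invest's and Hold's payoffs gives −3q + 5 = 7q + 2 ⇒ q = 3/10.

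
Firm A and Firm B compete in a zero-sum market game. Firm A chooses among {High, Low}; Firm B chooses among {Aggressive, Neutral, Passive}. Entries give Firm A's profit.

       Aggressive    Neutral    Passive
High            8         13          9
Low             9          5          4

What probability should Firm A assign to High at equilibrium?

5/6

Row minima: High → 8, Low → 4; maximin = 8.
Column maxima: Aggressive → 9, Neutral → 13, Passive → 9; minimax = 9.
8 ≠ 9, so there is no saddle point; optimal play is mixed.
Neutral is strictly dominated by Passive (it gives Firm A strictly more in every row), so Firm B never plays it.
On the remaining 2×2 (High, Low vs Aggressive, Passive):
Let Firm A play High with probability p. Expected payoff against Aggressive: 8p + 9(1−p) = −p + 9; against Passive: 9p + 4(1−p) = 5p + 4.
Setting these equal: −p + 9 = 5p + 4 ⇒ −6p = -5 ⇒ p = 5/6, and the value is (-1)·(5/6) + 9 = 49/6.
For Firm B: with q = P(Aggressive), equating High's and Low's payoffs gives −q + 9 = 5q + 4 ⇒ q = 5/6.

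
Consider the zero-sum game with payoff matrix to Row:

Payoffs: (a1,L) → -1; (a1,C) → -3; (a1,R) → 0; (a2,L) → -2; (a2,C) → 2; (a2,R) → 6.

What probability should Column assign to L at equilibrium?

5/6

Row minima: a1 → -3, a2 → -2; maximin = -2.
Column maxima: L → -1, C → 2, R → 6; minimax = -1.
-2 ≠ -1, so there is no saddle point; optimal play is mixed.
R is strictly dominated by L (it gives Row strictly more in every row), so Column never plays it.
On the remaining 2×2 (a1, a2 vs L, C):
Let Row play a1 with probability p. Expected payoff against L: (-1)p + (-2)(1−p) = p − 2; against C: (-3)p + 2(1−p) = −5p + 2.
Setting these equal: p − 2 = −5p + 2 ⇒ 6p = 4 ⇒ p = 2/3, and the value is (1)·(2/3) − 2 = -4/3.
For Column: with q = P(L), equating a1's and a2's payoffs gives 2q − 3 = −4q + 2 ⇒ q = 5/6.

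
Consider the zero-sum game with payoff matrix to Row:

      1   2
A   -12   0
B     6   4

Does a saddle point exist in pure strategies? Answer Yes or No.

Yes

Row minima: A → -12, B → 4; maximin = 4.
Column maxima: 1 → 6, 2 → 4; minimax = 4.
maximin = minimax = 4, so a saddle point exists.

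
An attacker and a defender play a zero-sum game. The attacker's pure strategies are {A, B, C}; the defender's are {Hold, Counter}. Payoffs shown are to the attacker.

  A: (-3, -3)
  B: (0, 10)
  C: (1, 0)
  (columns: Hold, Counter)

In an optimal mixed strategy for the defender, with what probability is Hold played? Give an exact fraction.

10/11

Row minima: A → -3, B → 0, C → 0; maximin = 0.
Column maxima: Hold → 1, Counter → 10; minimax = 1.
0 ≠ 1, so there is no saddle point; optimal play is mixed.
A is strictly dominated by B, so the attacker never plays it.
On the remaining 2×2 (B, C vs Hold, Counter):
Let the attacker play B with probability p. Expected payoff against Hold: 0p + 1(1−p) = −p + 1; against Counter: 10p + 0(1−p) = 10p.
Setting these equal: −p + 1 = 10p ⇒ −11p = -1 ⇒ p = 1/11, and the value is (-1)·(1/11) + 1 = 10/11.
For the defender: with q = P(Hold), equating B's and C's payoffs gives −10q + 10 = q ⇒ q = 10/11.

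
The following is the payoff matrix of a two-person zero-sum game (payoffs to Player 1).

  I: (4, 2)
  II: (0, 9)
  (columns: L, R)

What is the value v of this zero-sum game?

Row minima: I → 2, II → 0; maximin = 2.
Column maxima: L → 4, R → 9; minimax = 4.
2 ≠ 4, so there is no saddle point; optimal play is mixed.
Let Player 1 play I with probability p. Expected payoff against L: 4p + 0(1−p) = 4p; against R: 2p + 9(1−p) = −7p + 9.
Setting these equal: 4p = −7p + 9 ⇒ 11p = 9 ⇒ p = 9/11, and the value is (4)·(9/11) = 36/11.
For Player 2: with q = P(L), equating I's and II's payoffs gives 2q + 2 = −9q + 9 ⇒ q = 7/11.

36/11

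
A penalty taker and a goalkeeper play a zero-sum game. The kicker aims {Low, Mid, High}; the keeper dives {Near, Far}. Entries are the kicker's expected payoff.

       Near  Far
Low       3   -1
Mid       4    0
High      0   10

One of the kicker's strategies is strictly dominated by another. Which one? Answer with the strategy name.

Low

Mid gives a strictly higher payoff than Low against every column: 4 > 3, 0 > -1.
So Low is strictly dominated and the kicker never plays it.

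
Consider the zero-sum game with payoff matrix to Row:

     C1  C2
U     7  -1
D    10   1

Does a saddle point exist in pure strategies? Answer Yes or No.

Row minima: U → -1, D → 1; maximin = 1.
Column maxima: C1 → 10, C2 → 1; minimax = 1.
maximin = minimax = 1, so a saddle point exists.

Yes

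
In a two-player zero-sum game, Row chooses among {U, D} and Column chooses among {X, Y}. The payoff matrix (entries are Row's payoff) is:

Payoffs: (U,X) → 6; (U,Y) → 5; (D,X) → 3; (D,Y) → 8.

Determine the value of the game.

Row minima: U → 5, D → 3; maximin = 5.
Column maxima: X → 6, Y → 8; minimax = 6.
5 ≠ 6, so there is no saddle point; optimal play is mixed.
Let Row play U with probability p. Expected payoff against X: 6p + 3(1−p) = 3p + 3; against Y: 5p + 8(1−p) = −3p + 8.
Setting these equal: 3p + 3 = −3p + 8 ⇒ 6p = 5 ⇒ p = 5/6, and the value is (3)·(5/6) + 3 = 11/2.
For Column: with q = P(X), equating U's and D's payoffs gives q + 5 = −5q + 8 ⇒ q = 1/2.

11/2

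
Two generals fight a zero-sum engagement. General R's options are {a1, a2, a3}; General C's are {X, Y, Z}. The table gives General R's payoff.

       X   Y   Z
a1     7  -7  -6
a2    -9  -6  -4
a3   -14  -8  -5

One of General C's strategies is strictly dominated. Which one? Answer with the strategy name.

Y holds General R's payoff strictly below Z in every row: -7 < -6, -6 < -4, -8 < -5.
So Z is strictly dominated for General C.

Z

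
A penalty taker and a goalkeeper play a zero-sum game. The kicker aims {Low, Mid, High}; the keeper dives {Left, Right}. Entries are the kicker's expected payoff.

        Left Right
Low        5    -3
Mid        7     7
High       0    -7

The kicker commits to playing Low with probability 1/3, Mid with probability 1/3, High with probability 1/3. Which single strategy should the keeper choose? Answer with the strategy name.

Right

If the keeper plays Left, the kicker's expected payoff is (1/3)·5 + (1/3)·7 + (1/3)·0 = 4.
If the keeper plays Right, the kicker's expected payoff is (1/3)·(-3) + (1/3)·7 + (1/3)·(-7) = -1.
The keeper minimizes the kicker's payoff; the smallest is -1, so the best response is Right.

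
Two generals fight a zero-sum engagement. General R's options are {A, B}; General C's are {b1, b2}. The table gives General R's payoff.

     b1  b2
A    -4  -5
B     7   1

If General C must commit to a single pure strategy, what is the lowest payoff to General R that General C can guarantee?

Column maxima: b1 → 7, b2 → 1.
The smallest of these is 1.

1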